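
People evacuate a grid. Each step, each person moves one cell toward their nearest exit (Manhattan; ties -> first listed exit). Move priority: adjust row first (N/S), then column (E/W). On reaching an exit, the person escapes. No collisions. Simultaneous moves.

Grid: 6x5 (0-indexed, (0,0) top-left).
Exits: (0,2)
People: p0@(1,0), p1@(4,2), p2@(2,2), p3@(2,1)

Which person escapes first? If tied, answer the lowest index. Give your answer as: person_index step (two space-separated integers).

Answer: 2 2

Derivation:
Step 1: p0:(1,0)->(0,0) | p1:(4,2)->(3,2) | p2:(2,2)->(1,2) | p3:(2,1)->(1,1)
Step 2: p0:(0,0)->(0,1) | p1:(3,2)->(2,2) | p2:(1,2)->(0,2)->EXIT | p3:(1,1)->(0,1)
Step 3: p0:(0,1)->(0,2)->EXIT | p1:(2,2)->(1,2) | p2:escaped | p3:(0,1)->(0,2)->EXIT
Step 4: p0:escaped | p1:(1,2)->(0,2)->EXIT | p2:escaped | p3:escaped
Exit steps: [3, 4, 2, 3]
First to escape: p2 at step 2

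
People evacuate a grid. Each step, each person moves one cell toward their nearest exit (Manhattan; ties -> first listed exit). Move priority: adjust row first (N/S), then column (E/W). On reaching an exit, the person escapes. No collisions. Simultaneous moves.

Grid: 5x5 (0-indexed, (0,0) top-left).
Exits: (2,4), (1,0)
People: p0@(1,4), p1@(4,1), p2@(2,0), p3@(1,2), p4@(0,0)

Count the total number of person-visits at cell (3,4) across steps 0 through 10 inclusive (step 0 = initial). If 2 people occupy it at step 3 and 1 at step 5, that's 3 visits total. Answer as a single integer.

Step 0: p0@(1,4) p1@(4,1) p2@(2,0) p3@(1,2) p4@(0,0) -> at (3,4): 0 [-], cum=0
Step 1: p0@ESC p1@(3,1) p2@ESC p3@(1,1) p4@ESC -> at (3,4): 0 [-], cum=0
Step 2: p0@ESC p1@(2,1) p2@ESC p3@ESC p4@ESC -> at (3,4): 0 [-], cum=0
Step 3: p0@ESC p1@(1,1) p2@ESC p3@ESC p4@ESC -> at (3,4): 0 [-], cum=0
Step 4: p0@ESC p1@ESC p2@ESC p3@ESC p4@ESC -> at (3,4): 0 [-], cum=0
Total visits = 0

Answer: 0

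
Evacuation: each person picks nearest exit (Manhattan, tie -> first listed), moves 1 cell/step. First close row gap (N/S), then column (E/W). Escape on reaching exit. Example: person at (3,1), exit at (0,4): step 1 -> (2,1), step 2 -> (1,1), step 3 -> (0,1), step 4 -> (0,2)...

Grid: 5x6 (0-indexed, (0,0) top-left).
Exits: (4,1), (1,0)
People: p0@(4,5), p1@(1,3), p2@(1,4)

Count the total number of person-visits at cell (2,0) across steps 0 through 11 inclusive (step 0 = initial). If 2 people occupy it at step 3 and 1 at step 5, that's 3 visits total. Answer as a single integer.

Step 0: p0@(4,5) p1@(1,3) p2@(1,4) -> at (2,0): 0 [-], cum=0
Step 1: p0@(4,4) p1@(1,2) p2@(1,3) -> at (2,0): 0 [-], cum=0
Step 2: p0@(4,3) p1@(1,1) p2@(1,2) -> at (2,0): 0 [-], cum=0
Step 3: p0@(4,2) p1@ESC p2@(1,1) -> at (2,0): 0 [-], cum=0
Step 4: p0@ESC p1@ESC p2@ESC -> at (2,0): 0 [-], cum=0
Total visits = 0

Answer: 0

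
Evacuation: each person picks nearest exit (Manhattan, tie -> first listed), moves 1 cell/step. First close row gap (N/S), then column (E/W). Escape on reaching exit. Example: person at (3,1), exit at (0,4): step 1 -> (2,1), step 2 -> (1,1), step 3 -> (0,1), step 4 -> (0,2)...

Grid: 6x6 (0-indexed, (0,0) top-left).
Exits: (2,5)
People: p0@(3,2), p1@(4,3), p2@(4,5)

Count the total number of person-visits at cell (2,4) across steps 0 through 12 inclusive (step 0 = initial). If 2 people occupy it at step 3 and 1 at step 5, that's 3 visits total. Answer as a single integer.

Answer: 2

Derivation:
Step 0: p0@(3,2) p1@(4,3) p2@(4,5) -> at (2,4): 0 [-], cum=0
Step 1: p0@(2,2) p1@(3,3) p2@(3,5) -> at (2,4): 0 [-], cum=0
Step 2: p0@(2,3) p1@(2,3) p2@ESC -> at (2,4): 0 [-], cum=0
Step 3: p0@(2,4) p1@(2,4) p2@ESC -> at (2,4): 2 [p0,p1], cum=2
Step 4: p0@ESC p1@ESC p2@ESC -> at (2,4): 0 [-], cum=2
Total visits = 2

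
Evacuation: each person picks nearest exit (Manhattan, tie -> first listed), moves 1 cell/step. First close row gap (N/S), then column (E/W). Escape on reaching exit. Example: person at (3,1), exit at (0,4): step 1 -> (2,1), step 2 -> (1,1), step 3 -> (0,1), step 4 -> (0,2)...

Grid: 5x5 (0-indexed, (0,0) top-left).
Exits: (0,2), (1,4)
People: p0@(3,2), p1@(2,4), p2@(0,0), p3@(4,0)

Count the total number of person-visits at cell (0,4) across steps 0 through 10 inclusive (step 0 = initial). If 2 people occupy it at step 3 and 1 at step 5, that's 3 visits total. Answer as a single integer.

Step 0: p0@(3,2) p1@(2,4) p2@(0,0) p3@(4,0) -> at (0,4): 0 [-], cum=0
Step 1: p0@(2,2) p1@ESC p2@(0,1) p3@(3,0) -> at (0,4): 0 [-], cum=0
Step 2: p0@(1,2) p1@ESC p2@ESC p3@(2,0) -> at (0,4): 0 [-], cum=0
Step 3: p0@ESC p1@ESC p2@ESC p3@(1,0) -> at (0,4): 0 [-], cum=0
Step 4: p0@ESC p1@ESC p2@ESC p3@(0,0) -> at (0,4): 0 [-], cum=0
Step 5: p0@ESC p1@ESC p2@ESC p3@(0,1) -> at (0,4): 0 [-], cum=0
Step 6: p0@ESC p1@ESC p2@ESC p3@ESC -> at (0,4): 0 [-], cum=0
Total visits = 0

Answer: 0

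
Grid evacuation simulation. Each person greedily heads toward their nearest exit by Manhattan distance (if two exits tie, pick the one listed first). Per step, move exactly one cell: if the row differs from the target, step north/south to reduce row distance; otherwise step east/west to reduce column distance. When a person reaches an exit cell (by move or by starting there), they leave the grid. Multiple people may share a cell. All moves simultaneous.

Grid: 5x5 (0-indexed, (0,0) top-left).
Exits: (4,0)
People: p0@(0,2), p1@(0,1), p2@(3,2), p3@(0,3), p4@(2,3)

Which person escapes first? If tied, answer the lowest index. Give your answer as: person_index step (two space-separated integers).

Answer: 2 3

Derivation:
Step 1: p0:(0,2)->(1,2) | p1:(0,1)->(1,1) | p2:(3,2)->(4,2) | p3:(0,3)->(1,3) | p4:(2,3)->(3,3)
Step 2: p0:(1,2)->(2,2) | p1:(1,1)->(2,1) | p2:(4,2)->(4,1) | p3:(1,3)->(2,3) | p4:(3,3)->(4,3)
Step 3: p0:(2,2)->(3,2) | p1:(2,1)->(3,1) | p2:(4,1)->(4,0)->EXIT | p3:(2,3)->(3,3) | p4:(4,3)->(4,2)
Step 4: p0:(3,2)->(4,2) | p1:(3,1)->(4,1) | p2:escaped | p3:(3,3)->(4,3) | p4:(4,2)->(4,1)
Step 5: p0:(4,2)->(4,1) | p1:(4,1)->(4,0)->EXIT | p2:escaped | p3:(4,3)->(4,2) | p4:(4,1)->(4,0)->EXIT
Step 6: p0:(4,1)->(4,0)->EXIT | p1:escaped | p2:escaped | p3:(4,2)->(4,1) | p4:escaped
Step 7: p0:escaped | p1:escaped | p2:escaped | p3:(4,1)->(4,0)->EXIT | p4:escaped
Exit steps: [6, 5, 3, 7, 5]
First to escape: p2 at step 3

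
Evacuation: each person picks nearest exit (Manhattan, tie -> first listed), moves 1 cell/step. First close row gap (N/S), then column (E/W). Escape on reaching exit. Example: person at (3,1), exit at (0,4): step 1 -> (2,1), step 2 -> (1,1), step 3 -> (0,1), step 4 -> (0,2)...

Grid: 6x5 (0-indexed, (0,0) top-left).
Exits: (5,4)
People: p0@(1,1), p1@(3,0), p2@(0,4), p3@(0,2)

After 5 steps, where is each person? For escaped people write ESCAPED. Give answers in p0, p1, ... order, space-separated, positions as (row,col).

Step 1: p0:(1,1)->(2,1) | p1:(3,0)->(4,0) | p2:(0,4)->(1,4) | p3:(0,2)->(1,2)
Step 2: p0:(2,1)->(3,1) | p1:(4,0)->(5,0) | p2:(1,4)->(2,4) | p3:(1,2)->(2,2)
Step 3: p0:(3,1)->(4,1) | p1:(5,0)->(5,1) | p2:(2,4)->(3,4) | p3:(2,2)->(3,2)
Step 4: p0:(4,1)->(5,1) | p1:(5,1)->(5,2) | p2:(3,4)->(4,4) | p3:(3,2)->(4,2)
Step 5: p0:(5,1)->(5,2) | p1:(5,2)->(5,3) | p2:(4,4)->(5,4)->EXIT | p3:(4,2)->(5,2)

(5,2) (5,3) ESCAPED (5,2)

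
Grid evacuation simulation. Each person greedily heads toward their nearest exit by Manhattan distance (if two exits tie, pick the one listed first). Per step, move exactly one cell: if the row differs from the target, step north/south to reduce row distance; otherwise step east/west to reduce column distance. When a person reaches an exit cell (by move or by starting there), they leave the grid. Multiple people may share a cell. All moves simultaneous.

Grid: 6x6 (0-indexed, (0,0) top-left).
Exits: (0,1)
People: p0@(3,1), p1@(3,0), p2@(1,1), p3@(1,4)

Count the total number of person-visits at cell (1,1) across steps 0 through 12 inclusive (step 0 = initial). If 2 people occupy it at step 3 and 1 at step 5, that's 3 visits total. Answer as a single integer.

Answer: 2

Derivation:
Step 0: p0@(3,1) p1@(3,0) p2@(1,1) p3@(1,4) -> at (1,1): 1 [p2], cum=1
Step 1: p0@(2,1) p1@(2,0) p2@ESC p3@(0,4) -> at (1,1): 0 [-], cum=1
Step 2: p0@(1,1) p1@(1,0) p2@ESC p3@(0,3) -> at (1,1): 1 [p0], cum=2
Step 3: p0@ESC p1@(0,0) p2@ESC p3@(0,2) -> at (1,1): 0 [-], cum=2
Step 4: p0@ESC p1@ESC p2@ESC p3@ESC -> at (1,1): 0 [-], cum=2
Total visits = 2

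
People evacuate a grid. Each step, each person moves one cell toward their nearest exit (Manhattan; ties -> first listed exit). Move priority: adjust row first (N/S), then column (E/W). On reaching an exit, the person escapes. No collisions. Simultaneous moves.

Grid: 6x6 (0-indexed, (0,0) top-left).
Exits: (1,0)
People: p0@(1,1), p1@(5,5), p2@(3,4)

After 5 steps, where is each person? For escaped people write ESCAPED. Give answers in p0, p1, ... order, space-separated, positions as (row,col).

Step 1: p0:(1,1)->(1,0)->EXIT | p1:(5,5)->(4,5) | p2:(3,4)->(2,4)
Step 2: p0:escaped | p1:(4,5)->(3,5) | p2:(2,4)->(1,4)
Step 3: p0:escaped | p1:(3,5)->(2,5) | p2:(1,4)->(1,3)
Step 4: p0:escaped | p1:(2,5)->(1,5) | p2:(1,3)->(1,2)
Step 5: p0:escaped | p1:(1,5)->(1,4) | p2:(1,2)->(1,1)

ESCAPED (1,4) (1,1)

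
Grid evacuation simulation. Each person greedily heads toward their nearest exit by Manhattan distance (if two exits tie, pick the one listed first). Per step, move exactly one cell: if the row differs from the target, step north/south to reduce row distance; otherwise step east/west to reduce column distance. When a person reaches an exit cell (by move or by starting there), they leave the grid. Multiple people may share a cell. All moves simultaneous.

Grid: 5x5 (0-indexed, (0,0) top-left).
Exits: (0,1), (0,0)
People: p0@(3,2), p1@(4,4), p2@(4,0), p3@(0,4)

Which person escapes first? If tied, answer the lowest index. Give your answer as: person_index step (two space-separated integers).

Answer: 3 3

Derivation:
Step 1: p0:(3,2)->(2,2) | p1:(4,4)->(3,4) | p2:(4,0)->(3,0) | p3:(0,4)->(0,3)
Step 2: p0:(2,2)->(1,2) | p1:(3,4)->(2,4) | p2:(3,0)->(2,0) | p3:(0,3)->(0,2)
Step 3: p0:(1,2)->(0,2) | p1:(2,4)->(1,4) | p2:(2,0)->(1,0) | p3:(0,2)->(0,1)->EXIT
Step 4: p0:(0,2)->(0,1)->EXIT | p1:(1,4)->(0,4) | p2:(1,0)->(0,0)->EXIT | p3:escaped
Step 5: p0:escaped | p1:(0,4)->(0,3) | p2:escaped | p3:escaped
Step 6: p0:escaped | p1:(0,3)->(0,2) | p2:escaped | p3:escaped
Step 7: p0:escaped | p1:(0,2)->(0,1)->EXIT | p2:escaped | p3:escaped
Exit steps: [4, 7, 4, 3]
First to escape: p3 at step 3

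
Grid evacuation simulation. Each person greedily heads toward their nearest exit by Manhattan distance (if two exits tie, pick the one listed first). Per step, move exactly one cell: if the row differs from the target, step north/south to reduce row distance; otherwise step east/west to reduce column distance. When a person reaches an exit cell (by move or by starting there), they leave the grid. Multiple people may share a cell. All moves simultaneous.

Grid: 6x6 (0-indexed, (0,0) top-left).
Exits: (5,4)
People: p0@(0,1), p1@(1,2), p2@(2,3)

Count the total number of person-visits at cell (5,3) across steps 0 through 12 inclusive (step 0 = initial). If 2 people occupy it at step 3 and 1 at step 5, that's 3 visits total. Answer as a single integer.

Answer: 3

Derivation:
Step 0: p0@(0,1) p1@(1,2) p2@(2,3) -> at (5,3): 0 [-], cum=0
Step 1: p0@(1,1) p1@(2,2) p2@(3,3) -> at (5,3): 0 [-], cum=0
Step 2: p0@(2,1) p1@(3,2) p2@(4,3) -> at (5,3): 0 [-], cum=0
Step 3: p0@(3,1) p1@(4,2) p2@(5,3) -> at (5,3): 1 [p2], cum=1
Step 4: p0@(4,1) p1@(5,2) p2@ESC -> at (5,3): 0 [-], cum=1
Step 5: p0@(5,1) p1@(5,3) p2@ESC -> at (5,3): 1 [p1], cum=2
Step 6: p0@(5,2) p1@ESC p2@ESC -> at (5,3): 0 [-], cum=2
Step 7: p0@(5,3) p1@ESC p2@ESC -> at (5,3): 1 [p0], cum=3
Step 8: p0@ESC p1@ESC p2@ESC -> at (5,3): 0 [-], cum=3
Total visits = 3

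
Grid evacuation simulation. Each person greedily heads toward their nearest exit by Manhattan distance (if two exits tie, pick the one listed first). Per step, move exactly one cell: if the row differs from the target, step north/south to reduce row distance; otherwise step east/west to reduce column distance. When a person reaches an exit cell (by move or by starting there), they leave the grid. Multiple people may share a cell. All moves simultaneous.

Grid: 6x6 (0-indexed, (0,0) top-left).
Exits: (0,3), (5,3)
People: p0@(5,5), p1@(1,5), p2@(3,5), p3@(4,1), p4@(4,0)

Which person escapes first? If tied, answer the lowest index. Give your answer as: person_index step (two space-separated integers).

Step 1: p0:(5,5)->(5,4) | p1:(1,5)->(0,5) | p2:(3,5)->(4,5) | p3:(4,1)->(5,1) | p4:(4,0)->(5,0)
Step 2: p0:(5,4)->(5,3)->EXIT | p1:(0,5)->(0,4) | p2:(4,5)->(5,5) | p3:(5,1)->(5,2) | p4:(5,0)->(5,1)
Step 3: p0:escaped | p1:(0,4)->(0,3)->EXIT | p2:(5,5)->(5,4) | p3:(5,2)->(5,3)->EXIT | p4:(5,1)->(5,2)
Step 4: p0:escaped | p1:escaped | p2:(5,4)->(5,3)->EXIT | p3:escaped | p4:(5,2)->(5,3)->EXIT
Exit steps: [2, 3, 4, 3, 4]
First to escape: p0 at step 2

Answer: 0 2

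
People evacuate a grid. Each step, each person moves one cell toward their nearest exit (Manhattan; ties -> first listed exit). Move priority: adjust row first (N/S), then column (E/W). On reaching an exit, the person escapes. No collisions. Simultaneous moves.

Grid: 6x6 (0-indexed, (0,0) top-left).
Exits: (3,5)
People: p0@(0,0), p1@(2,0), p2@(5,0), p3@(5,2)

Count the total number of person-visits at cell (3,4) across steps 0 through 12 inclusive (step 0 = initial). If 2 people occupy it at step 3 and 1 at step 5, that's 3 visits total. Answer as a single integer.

Answer: 4

Derivation:
Step 0: p0@(0,0) p1@(2,0) p2@(5,0) p3@(5,2) -> at (3,4): 0 [-], cum=0
Step 1: p0@(1,0) p1@(3,0) p2@(4,0) p3@(4,2) -> at (3,4): 0 [-], cum=0
Step 2: p0@(2,0) p1@(3,1) p2@(3,0) p3@(3,2) -> at (3,4): 0 [-], cum=0
Step 3: p0@(3,0) p1@(3,2) p2@(3,1) p3@(3,3) -> at (3,4): 0 [-], cum=0
Step 4: p0@(3,1) p1@(3,3) p2@(3,2) p3@(3,4) -> at (3,4): 1 [p3], cum=1
Step 5: p0@(3,2) p1@(3,4) p2@(3,3) p3@ESC -> at (3,4): 1 [p1], cum=2
Step 6: p0@(3,3) p1@ESC p2@(3,4) p3@ESC -> at (3,4): 1 [p2], cum=3
Step 7: p0@(3,4) p1@ESC p2@ESC p3@ESC -> at (3,4): 1 [p0], cum=4
Step 8: p0@ESC p1@ESC p2@ESC p3@ESC -> at (3,4): 0 [-], cum=4
Total visits = 4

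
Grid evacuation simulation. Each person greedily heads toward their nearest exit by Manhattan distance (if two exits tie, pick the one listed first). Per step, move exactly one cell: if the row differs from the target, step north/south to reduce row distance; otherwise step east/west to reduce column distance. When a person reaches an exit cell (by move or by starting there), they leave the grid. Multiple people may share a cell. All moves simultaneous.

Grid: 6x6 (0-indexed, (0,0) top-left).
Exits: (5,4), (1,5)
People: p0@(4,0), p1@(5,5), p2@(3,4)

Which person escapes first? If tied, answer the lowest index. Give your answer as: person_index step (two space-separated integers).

Step 1: p0:(4,0)->(5,0) | p1:(5,5)->(5,4)->EXIT | p2:(3,4)->(4,4)
Step 2: p0:(5,0)->(5,1) | p1:escaped | p2:(4,4)->(5,4)->EXIT
Step 3: p0:(5,1)->(5,2) | p1:escaped | p2:escaped
Step 4: p0:(5,2)->(5,3) | p1:escaped | p2:escaped
Step 5: p0:(5,3)->(5,4)->EXIT | p1:escaped | p2:escaped
Exit steps: [5, 1, 2]
First to escape: p1 at step 1

Answer: 1 1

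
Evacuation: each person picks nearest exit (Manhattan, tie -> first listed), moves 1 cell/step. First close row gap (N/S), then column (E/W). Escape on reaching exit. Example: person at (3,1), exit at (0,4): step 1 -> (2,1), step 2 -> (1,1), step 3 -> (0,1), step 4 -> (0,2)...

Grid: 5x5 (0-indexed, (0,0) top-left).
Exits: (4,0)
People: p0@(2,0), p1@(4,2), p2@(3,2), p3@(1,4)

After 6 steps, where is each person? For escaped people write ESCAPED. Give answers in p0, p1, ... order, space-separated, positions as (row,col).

Step 1: p0:(2,0)->(3,0) | p1:(4,2)->(4,1) | p2:(3,2)->(4,2) | p3:(1,4)->(2,4)
Step 2: p0:(3,0)->(4,0)->EXIT | p1:(4,1)->(4,0)->EXIT | p2:(4,2)->(4,1) | p3:(2,4)->(3,4)
Step 3: p0:escaped | p1:escaped | p2:(4,1)->(4,0)->EXIT | p3:(3,4)->(4,4)
Step 4: p0:escaped | p1:escaped | p2:escaped | p3:(4,4)->(4,3)
Step 5: p0:escaped | p1:escaped | p2:escaped | p3:(4,3)->(4,2)
Step 6: p0:escaped | p1:escaped | p2:escaped | p3:(4,2)->(4,1)

ESCAPED ESCAPED ESCAPED (4,1)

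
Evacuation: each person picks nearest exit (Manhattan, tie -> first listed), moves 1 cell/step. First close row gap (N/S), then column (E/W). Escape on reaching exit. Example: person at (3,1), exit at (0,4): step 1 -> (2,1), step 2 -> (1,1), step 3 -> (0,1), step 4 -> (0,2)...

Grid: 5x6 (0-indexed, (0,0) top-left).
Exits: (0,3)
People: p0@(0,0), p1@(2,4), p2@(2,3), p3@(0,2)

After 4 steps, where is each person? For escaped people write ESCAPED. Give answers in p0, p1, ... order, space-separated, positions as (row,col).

Step 1: p0:(0,0)->(0,1) | p1:(2,4)->(1,4) | p2:(2,3)->(1,3) | p3:(0,2)->(0,3)->EXIT
Step 2: p0:(0,1)->(0,2) | p1:(1,4)->(0,4) | p2:(1,3)->(0,3)->EXIT | p3:escaped
Step 3: p0:(0,2)->(0,3)->EXIT | p1:(0,4)->(0,3)->EXIT | p2:escaped | p3:escaped

ESCAPED ESCAPED ESCAPED ESCAPED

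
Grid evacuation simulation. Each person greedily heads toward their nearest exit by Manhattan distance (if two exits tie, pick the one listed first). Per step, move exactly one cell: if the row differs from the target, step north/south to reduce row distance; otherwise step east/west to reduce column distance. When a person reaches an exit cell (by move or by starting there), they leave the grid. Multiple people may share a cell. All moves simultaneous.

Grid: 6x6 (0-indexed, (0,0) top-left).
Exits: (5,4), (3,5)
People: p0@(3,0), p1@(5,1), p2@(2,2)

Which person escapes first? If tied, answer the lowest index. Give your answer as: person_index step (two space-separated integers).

Step 1: p0:(3,0)->(3,1) | p1:(5,1)->(5,2) | p2:(2,2)->(3,2)
Step 2: p0:(3,1)->(3,2) | p1:(5,2)->(5,3) | p2:(3,2)->(3,3)
Step 3: p0:(3,2)->(3,3) | p1:(5,3)->(5,4)->EXIT | p2:(3,3)->(3,4)
Step 4: p0:(3,3)->(3,4) | p1:escaped | p2:(3,4)->(3,5)->EXIT
Step 5: p0:(3,4)->(3,5)->EXIT | p1:escaped | p2:escaped
Exit steps: [5, 3, 4]
First to escape: p1 at step 3

Answer: 1 3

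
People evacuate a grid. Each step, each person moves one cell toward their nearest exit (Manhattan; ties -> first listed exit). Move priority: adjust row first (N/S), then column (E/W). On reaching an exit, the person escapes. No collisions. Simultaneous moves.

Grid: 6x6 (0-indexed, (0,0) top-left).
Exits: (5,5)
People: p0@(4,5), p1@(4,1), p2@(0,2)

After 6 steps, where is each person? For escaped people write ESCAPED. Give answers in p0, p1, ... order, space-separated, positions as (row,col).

Step 1: p0:(4,5)->(5,5)->EXIT | p1:(4,1)->(5,1) | p2:(0,2)->(1,2)
Step 2: p0:escaped | p1:(5,1)->(5,2) | p2:(1,2)->(2,2)
Step 3: p0:escaped | p1:(5,2)->(5,3) | p2:(2,2)->(3,2)
Step 4: p0:escaped | p1:(5,3)->(5,4) | p2:(3,2)->(4,2)
Step 5: p0:escaped | p1:(5,4)->(5,5)->EXIT | p2:(4,2)->(5,2)
Step 6: p0:escaped | p1:escaped | p2:(5,2)->(5,3)

ESCAPED ESCAPED (5,3)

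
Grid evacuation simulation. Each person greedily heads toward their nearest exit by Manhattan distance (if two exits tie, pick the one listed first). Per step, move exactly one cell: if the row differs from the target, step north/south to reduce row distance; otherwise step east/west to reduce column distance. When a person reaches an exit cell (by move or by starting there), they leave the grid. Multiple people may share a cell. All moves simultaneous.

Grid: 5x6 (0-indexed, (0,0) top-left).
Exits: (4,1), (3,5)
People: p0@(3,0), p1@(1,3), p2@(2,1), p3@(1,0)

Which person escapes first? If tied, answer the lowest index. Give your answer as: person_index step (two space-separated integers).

Step 1: p0:(3,0)->(4,0) | p1:(1,3)->(2,3) | p2:(2,1)->(3,1) | p3:(1,0)->(2,0)
Step 2: p0:(4,0)->(4,1)->EXIT | p1:(2,3)->(3,3) | p2:(3,1)->(4,1)->EXIT | p3:(2,0)->(3,0)
Step 3: p0:escaped | p1:(3,3)->(3,4) | p2:escaped | p3:(3,0)->(4,0)
Step 4: p0:escaped | p1:(3,4)->(3,5)->EXIT | p2:escaped | p3:(4,0)->(4,1)->EXIT
Exit steps: [2, 4, 2, 4]
First to escape: p0 at step 2

Answer: 0 2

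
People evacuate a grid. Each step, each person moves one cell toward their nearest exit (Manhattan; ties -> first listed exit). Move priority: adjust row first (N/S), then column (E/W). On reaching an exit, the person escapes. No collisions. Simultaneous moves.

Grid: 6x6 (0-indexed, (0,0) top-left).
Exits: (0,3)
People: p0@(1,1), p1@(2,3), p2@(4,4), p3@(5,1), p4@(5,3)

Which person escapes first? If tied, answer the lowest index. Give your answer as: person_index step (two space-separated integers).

Answer: 1 2

Derivation:
Step 1: p0:(1,1)->(0,1) | p1:(2,3)->(1,3) | p2:(4,4)->(3,4) | p3:(5,1)->(4,1) | p4:(5,3)->(4,3)
Step 2: p0:(0,1)->(0,2) | p1:(1,3)->(0,3)->EXIT | p2:(3,4)->(2,4) | p3:(4,1)->(3,1) | p4:(4,3)->(3,3)
Step 3: p0:(0,2)->(0,3)->EXIT | p1:escaped | p2:(2,4)->(1,4) | p3:(3,1)->(2,1) | p4:(3,3)->(2,3)
Step 4: p0:escaped | p1:escaped | p2:(1,4)->(0,4) | p3:(2,1)->(1,1) | p4:(2,3)->(1,3)
Step 5: p0:escaped | p1:escaped | p2:(0,4)->(0,3)->EXIT | p3:(1,1)->(0,1) | p4:(1,3)->(0,3)->EXIT
Step 6: p0:escaped | p1:escaped | p2:escaped | p3:(0,1)->(0,2) | p4:escaped
Step 7: p0:escaped | p1:escaped | p2:escaped | p3:(0,2)->(0,3)->EXIT | p4:escaped
Exit steps: [3, 2, 5, 7, 5]
First to escape: p1 at step 2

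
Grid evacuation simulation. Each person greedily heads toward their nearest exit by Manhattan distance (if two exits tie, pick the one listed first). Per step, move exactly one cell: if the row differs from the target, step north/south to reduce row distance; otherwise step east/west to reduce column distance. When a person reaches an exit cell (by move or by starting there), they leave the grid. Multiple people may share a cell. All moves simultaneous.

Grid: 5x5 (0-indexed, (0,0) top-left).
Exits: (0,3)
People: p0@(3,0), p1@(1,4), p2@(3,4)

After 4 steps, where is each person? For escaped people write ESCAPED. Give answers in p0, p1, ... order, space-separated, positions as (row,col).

Step 1: p0:(3,0)->(2,0) | p1:(1,4)->(0,4) | p2:(3,4)->(2,4)
Step 2: p0:(2,0)->(1,0) | p1:(0,4)->(0,3)->EXIT | p2:(2,4)->(1,4)
Step 3: p0:(1,0)->(0,0) | p1:escaped | p2:(1,4)->(0,4)
Step 4: p0:(0,0)->(0,1) | p1:escaped | p2:(0,4)->(0,3)->EXIT

(0,1) ESCAPED ESCAPED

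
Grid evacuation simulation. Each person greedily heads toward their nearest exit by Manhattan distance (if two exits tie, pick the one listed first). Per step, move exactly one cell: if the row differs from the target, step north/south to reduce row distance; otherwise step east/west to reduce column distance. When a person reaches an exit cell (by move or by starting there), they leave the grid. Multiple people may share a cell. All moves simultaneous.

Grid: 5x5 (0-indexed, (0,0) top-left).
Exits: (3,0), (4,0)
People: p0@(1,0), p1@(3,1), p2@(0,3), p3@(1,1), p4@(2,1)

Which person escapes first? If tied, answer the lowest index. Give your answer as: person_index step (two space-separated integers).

Step 1: p0:(1,0)->(2,0) | p1:(3,1)->(3,0)->EXIT | p2:(0,3)->(1,3) | p3:(1,1)->(2,1) | p4:(2,1)->(3,1)
Step 2: p0:(2,0)->(3,0)->EXIT | p1:escaped | p2:(1,3)->(2,3) | p3:(2,1)->(3,1) | p4:(3,1)->(3,0)->EXIT
Step 3: p0:escaped | p1:escaped | p2:(2,3)->(3,3) | p3:(3,1)->(3,0)->EXIT | p4:escaped
Step 4: p0:escaped | p1:escaped | p2:(3,3)->(3,2) | p3:escaped | p4:escaped
Step 5: p0:escaped | p1:escaped | p2:(3,2)->(3,1) | p3:escaped | p4:escaped
Step 6: p0:escaped | p1:escaped | p2:(3,1)->(3,0)->EXIT | p3:escaped | p4:escaped
Exit steps: [2, 1, 6, 3, 2]
First to escape: p1 at step 1

Answer: 1 1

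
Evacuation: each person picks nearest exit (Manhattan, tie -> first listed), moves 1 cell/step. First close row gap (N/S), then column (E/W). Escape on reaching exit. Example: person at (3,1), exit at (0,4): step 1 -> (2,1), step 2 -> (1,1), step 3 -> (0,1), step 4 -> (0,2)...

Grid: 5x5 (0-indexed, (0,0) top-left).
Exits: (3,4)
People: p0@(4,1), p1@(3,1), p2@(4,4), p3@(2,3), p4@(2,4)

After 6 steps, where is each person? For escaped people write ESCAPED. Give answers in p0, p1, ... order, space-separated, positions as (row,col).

Step 1: p0:(4,1)->(3,1) | p1:(3,1)->(3,2) | p2:(4,4)->(3,4)->EXIT | p3:(2,3)->(3,3) | p4:(2,4)->(3,4)->EXIT
Step 2: p0:(3,1)->(3,2) | p1:(3,2)->(3,3) | p2:escaped | p3:(3,3)->(3,4)->EXIT | p4:escaped
Step 3: p0:(3,2)->(3,3) | p1:(3,3)->(3,4)->EXIT | p2:escaped | p3:escaped | p4:escaped
Step 4: p0:(3,3)->(3,4)->EXIT | p1:escaped | p2:escaped | p3:escaped | p4:escaped

ESCAPED ESCAPED ESCAPED ESCAPED ESCAPED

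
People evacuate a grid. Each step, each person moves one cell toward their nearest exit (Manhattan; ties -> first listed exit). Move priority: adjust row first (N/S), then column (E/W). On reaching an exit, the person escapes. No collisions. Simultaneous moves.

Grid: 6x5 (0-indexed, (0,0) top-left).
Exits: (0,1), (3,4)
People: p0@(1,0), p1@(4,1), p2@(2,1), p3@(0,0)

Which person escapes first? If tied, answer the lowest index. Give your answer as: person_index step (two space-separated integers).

Answer: 3 1

Derivation:
Step 1: p0:(1,0)->(0,0) | p1:(4,1)->(3,1) | p2:(2,1)->(1,1) | p3:(0,0)->(0,1)->EXIT
Step 2: p0:(0,0)->(0,1)->EXIT | p1:(3,1)->(2,1) | p2:(1,1)->(0,1)->EXIT | p3:escaped
Step 3: p0:escaped | p1:(2,1)->(1,1) | p2:escaped | p3:escaped
Step 4: p0:escaped | p1:(1,1)->(0,1)->EXIT | p2:escaped | p3:escaped
Exit steps: [2, 4, 2, 1]
First to escape: p3 at step 1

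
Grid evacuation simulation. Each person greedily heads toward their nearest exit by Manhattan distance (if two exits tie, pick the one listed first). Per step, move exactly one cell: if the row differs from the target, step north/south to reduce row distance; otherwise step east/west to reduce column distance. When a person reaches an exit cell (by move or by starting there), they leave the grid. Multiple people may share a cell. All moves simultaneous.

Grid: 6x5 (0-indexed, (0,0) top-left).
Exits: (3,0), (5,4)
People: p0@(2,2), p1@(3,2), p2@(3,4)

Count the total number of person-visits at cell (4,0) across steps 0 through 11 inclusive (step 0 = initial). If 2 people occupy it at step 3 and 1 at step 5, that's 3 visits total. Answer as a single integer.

Step 0: p0@(2,2) p1@(3,2) p2@(3,4) -> at (4,0): 0 [-], cum=0
Step 1: p0@(3,2) p1@(3,1) p2@(4,4) -> at (4,0): 0 [-], cum=0
Step 2: p0@(3,1) p1@ESC p2@ESC -> at (4,0): 0 [-], cum=0
Step 3: p0@ESC p1@ESC p2@ESC -> at (4,0): 0 [-], cum=0
Total visits = 0

Answer: 0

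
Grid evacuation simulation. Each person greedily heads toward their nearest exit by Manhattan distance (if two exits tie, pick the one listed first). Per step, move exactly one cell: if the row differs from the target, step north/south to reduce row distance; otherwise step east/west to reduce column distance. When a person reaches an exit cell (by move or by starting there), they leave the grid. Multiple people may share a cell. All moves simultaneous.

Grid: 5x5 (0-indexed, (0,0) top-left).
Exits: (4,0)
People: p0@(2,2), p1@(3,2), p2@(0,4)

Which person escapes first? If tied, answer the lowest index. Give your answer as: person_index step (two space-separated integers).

Step 1: p0:(2,2)->(3,2) | p1:(3,2)->(4,2) | p2:(0,4)->(1,4)
Step 2: p0:(3,2)->(4,2) | p1:(4,2)->(4,1) | p2:(1,4)->(2,4)
Step 3: p0:(4,2)->(4,1) | p1:(4,1)->(4,0)->EXIT | p2:(2,4)->(3,4)
Step 4: p0:(4,1)->(4,0)->EXIT | p1:escaped | p2:(3,4)->(4,4)
Step 5: p0:escaped | p1:escaped | p2:(4,4)->(4,3)
Step 6: p0:escaped | p1:escaped | p2:(4,3)->(4,2)
Step 7: p0:escaped | p1:escaped | p2:(4,2)->(4,1)
Step 8: p0:escaped | p1:escaped | p2:(4,1)->(4,0)->EXIT
Exit steps: [4, 3, 8]
First to escape: p1 at step 3

Answer: 1 3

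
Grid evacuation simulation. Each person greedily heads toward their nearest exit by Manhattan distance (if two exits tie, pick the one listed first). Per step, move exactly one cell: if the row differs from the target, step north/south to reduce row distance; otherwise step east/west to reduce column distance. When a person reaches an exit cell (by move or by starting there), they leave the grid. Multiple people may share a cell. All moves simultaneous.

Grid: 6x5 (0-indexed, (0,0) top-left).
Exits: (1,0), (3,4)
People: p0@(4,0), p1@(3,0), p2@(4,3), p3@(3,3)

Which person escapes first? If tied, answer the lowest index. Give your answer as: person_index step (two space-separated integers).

Answer: 3 1

Derivation:
Step 1: p0:(4,0)->(3,0) | p1:(3,0)->(2,0) | p2:(4,3)->(3,3) | p3:(3,3)->(3,4)->EXIT
Step 2: p0:(3,0)->(2,0) | p1:(2,0)->(1,0)->EXIT | p2:(3,3)->(3,4)->EXIT | p3:escaped
Step 3: p0:(2,0)->(1,0)->EXIT | p1:escaped | p2:escaped | p3:escaped
Exit steps: [3, 2, 2, 1]
First to escape: p3 at step 1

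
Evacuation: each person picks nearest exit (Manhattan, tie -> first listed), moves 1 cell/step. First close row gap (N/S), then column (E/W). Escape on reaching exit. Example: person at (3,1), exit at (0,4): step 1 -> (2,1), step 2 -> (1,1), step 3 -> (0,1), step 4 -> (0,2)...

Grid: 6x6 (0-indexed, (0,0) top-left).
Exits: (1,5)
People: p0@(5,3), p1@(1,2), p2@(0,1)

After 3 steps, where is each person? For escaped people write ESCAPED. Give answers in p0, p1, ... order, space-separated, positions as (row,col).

Step 1: p0:(5,3)->(4,3) | p1:(1,2)->(1,3) | p2:(0,1)->(1,1)
Step 2: p0:(4,3)->(3,3) | p1:(1,3)->(1,4) | p2:(1,1)->(1,2)
Step 3: p0:(3,3)->(2,3) | p1:(1,4)->(1,5)->EXIT | p2:(1,2)->(1,3)

(2,3) ESCAPED (1,3)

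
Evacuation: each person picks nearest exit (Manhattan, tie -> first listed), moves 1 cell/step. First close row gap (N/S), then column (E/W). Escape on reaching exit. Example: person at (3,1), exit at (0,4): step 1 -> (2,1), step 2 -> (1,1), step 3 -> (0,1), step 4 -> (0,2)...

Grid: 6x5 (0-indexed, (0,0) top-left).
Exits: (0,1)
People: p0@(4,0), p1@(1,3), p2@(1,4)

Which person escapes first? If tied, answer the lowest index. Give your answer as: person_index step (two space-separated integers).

Step 1: p0:(4,0)->(3,0) | p1:(1,3)->(0,3) | p2:(1,4)->(0,4)
Step 2: p0:(3,0)->(2,0) | p1:(0,3)->(0,2) | p2:(0,4)->(0,3)
Step 3: p0:(2,0)->(1,0) | p1:(0,2)->(0,1)->EXIT | p2:(0,3)->(0,2)
Step 4: p0:(1,0)->(0,0) | p1:escaped | p2:(0,2)->(0,1)->EXIT
Step 5: p0:(0,0)->(0,1)->EXIT | p1:escaped | p2:escaped
Exit steps: [5, 3, 4]
First to escape: p1 at step 3

Answer: 1 3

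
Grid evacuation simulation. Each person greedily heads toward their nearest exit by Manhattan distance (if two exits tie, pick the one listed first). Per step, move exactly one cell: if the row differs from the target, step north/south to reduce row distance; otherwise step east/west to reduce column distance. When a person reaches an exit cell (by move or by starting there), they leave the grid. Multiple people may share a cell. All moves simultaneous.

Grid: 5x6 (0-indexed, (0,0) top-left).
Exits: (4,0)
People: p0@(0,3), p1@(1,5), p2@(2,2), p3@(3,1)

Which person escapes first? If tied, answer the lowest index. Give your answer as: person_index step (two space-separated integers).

Step 1: p0:(0,3)->(1,3) | p1:(1,5)->(2,5) | p2:(2,2)->(3,2) | p3:(3,1)->(4,1)
Step 2: p0:(1,3)->(2,3) | p1:(2,5)->(3,5) | p2:(3,2)->(4,2) | p3:(4,1)->(4,0)->EXIT
Step 3: p0:(2,3)->(3,3) | p1:(3,5)->(4,5) | p2:(4,2)->(4,1) | p3:escaped
Step 4: p0:(3,3)->(4,3) | p1:(4,5)->(4,4) | p2:(4,1)->(4,0)->EXIT | p3:escaped
Step 5: p0:(4,3)->(4,2) | p1:(4,4)->(4,3) | p2:escaped | p3:escaped
Step 6: p0:(4,2)->(4,1) | p1:(4,3)->(4,2) | p2:escaped | p3:escaped
Step 7: p0:(4,1)->(4,0)->EXIT | p1:(4,2)->(4,1) | p2:escaped | p3:escaped
Step 8: p0:escaped | p1:(4,1)->(4,0)->EXIT | p2:escaped | p3:escaped
Exit steps: [7, 8, 4, 2]
First to escape: p3 at step 2

Answer: 3 2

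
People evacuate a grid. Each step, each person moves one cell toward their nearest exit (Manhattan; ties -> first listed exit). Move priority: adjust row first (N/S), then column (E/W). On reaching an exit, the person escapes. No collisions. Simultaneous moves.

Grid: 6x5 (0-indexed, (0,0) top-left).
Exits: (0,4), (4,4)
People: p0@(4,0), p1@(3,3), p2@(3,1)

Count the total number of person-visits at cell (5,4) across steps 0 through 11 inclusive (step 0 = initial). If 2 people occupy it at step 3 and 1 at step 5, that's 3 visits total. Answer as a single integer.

Step 0: p0@(4,0) p1@(3,3) p2@(3,1) -> at (5,4): 0 [-], cum=0
Step 1: p0@(4,1) p1@(4,3) p2@(4,1) -> at (5,4): 0 [-], cum=0
Step 2: p0@(4,2) p1@ESC p2@(4,2) -> at (5,4): 0 [-], cum=0
Step 3: p0@(4,3) p1@ESC p2@(4,3) -> at (5,4): 0 [-], cum=0
Step 4: p0@ESC p1@ESC p2@ESC -> at (5,4): 0 [-], cum=0
Total visits = 0

Answer: 0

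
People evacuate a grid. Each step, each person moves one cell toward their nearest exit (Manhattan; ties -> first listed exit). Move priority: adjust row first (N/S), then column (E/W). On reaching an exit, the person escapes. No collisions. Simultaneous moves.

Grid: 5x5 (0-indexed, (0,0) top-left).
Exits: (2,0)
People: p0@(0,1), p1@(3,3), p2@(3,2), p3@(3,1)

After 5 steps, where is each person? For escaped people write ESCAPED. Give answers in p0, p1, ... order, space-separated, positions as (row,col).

Step 1: p0:(0,1)->(1,1) | p1:(3,3)->(2,3) | p2:(3,2)->(2,2) | p3:(3,1)->(2,1)
Step 2: p0:(1,1)->(2,1) | p1:(2,3)->(2,2) | p2:(2,2)->(2,1) | p3:(2,1)->(2,0)->EXIT
Step 3: p0:(2,1)->(2,0)->EXIT | p1:(2,2)->(2,1) | p2:(2,1)->(2,0)->EXIT | p3:escaped
Step 4: p0:escaped | p1:(2,1)->(2,0)->EXIT | p2:escaped | p3:escaped

ESCAPED ESCAPED ESCAPED ESCAPED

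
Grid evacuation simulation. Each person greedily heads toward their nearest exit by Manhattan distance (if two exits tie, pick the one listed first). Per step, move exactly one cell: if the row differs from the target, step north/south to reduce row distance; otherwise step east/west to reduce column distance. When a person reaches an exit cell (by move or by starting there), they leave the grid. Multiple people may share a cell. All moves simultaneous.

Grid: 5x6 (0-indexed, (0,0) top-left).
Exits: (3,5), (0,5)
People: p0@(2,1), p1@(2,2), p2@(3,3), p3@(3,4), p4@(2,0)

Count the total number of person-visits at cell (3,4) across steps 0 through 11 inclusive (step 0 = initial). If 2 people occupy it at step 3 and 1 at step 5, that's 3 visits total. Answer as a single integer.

Step 0: p0@(2,1) p1@(2,2) p2@(3,3) p3@(3,4) p4@(2,0) -> at (3,4): 1 [p3], cum=1
Step 1: p0@(3,1) p1@(3,2) p2@(3,4) p3@ESC p4@(3,0) -> at (3,4): 1 [p2], cum=2
Step 2: p0@(3,2) p1@(3,3) p2@ESC p3@ESC p4@(3,1) -> at (3,4): 0 [-], cum=2
Step 3: p0@(3,3) p1@(3,4) p2@ESC p3@ESC p4@(3,2) -> at (3,4): 1 [p1], cum=3
Step 4: p0@(3,4) p1@ESC p2@ESC p3@ESC p4@(3,3) -> at (3,4): 1 [p0], cum=4
Step 5: p0@ESC p1@ESC p2@ESC p3@ESC p4@(3,4) -> at (3,4): 1 [p4], cum=5
Step 6: p0@ESC p1@ESC p2@ESC p3@ESC p4@ESC -> at (3,4): 0 [-], cum=5
Total visits = 5

Answer: 5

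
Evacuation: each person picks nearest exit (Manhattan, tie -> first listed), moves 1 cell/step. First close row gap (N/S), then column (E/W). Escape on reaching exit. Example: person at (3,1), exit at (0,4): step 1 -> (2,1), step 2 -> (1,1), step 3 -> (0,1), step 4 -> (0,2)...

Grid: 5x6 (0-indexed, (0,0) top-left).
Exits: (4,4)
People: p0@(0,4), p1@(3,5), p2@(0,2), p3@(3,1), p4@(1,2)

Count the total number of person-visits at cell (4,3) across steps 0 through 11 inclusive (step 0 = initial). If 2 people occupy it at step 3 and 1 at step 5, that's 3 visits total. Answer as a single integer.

Step 0: p0@(0,4) p1@(3,5) p2@(0,2) p3@(3,1) p4@(1,2) -> at (4,3): 0 [-], cum=0
Step 1: p0@(1,4) p1@(4,5) p2@(1,2) p3@(4,1) p4@(2,2) -> at (4,3): 0 [-], cum=0
Step 2: p0@(2,4) p1@ESC p2@(2,2) p3@(4,2) p4@(3,2) -> at (4,3): 0 [-], cum=0
Step 3: p0@(3,4) p1@ESC p2@(3,2) p3@(4,3) p4@(4,2) -> at (4,3): 1 [p3], cum=1
Step 4: p0@ESC p1@ESC p2@(4,2) p3@ESC p4@(4,3) -> at (4,3): 1 [p4], cum=2
Step 5: p0@ESC p1@ESC p2@(4,3) p3@ESC p4@ESC -> at (4,3): 1 [p2], cum=3
Step 6: p0@ESC p1@ESC p2@ESC p3@ESC p4@ESC -> at (4,3): 0 [-], cum=3
Total visits = 3

Answer: 3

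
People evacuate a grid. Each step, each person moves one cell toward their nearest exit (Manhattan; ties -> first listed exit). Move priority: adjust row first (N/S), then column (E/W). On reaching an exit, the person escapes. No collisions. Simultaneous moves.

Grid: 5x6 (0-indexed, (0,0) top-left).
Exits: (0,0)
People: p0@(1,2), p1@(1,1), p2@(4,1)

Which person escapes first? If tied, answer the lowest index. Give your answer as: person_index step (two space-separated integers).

Answer: 1 2

Derivation:
Step 1: p0:(1,2)->(0,2) | p1:(1,1)->(0,1) | p2:(4,1)->(3,1)
Step 2: p0:(0,2)->(0,1) | p1:(0,1)->(0,0)->EXIT | p2:(3,1)->(2,1)
Step 3: p0:(0,1)->(0,0)->EXIT | p1:escaped | p2:(2,1)->(1,1)
Step 4: p0:escaped | p1:escaped | p2:(1,1)->(0,1)
Step 5: p0:escaped | p1:escaped | p2:(0,1)->(0,0)->EXIT
Exit steps: [3, 2, 5]
First to escape: p1 at step 2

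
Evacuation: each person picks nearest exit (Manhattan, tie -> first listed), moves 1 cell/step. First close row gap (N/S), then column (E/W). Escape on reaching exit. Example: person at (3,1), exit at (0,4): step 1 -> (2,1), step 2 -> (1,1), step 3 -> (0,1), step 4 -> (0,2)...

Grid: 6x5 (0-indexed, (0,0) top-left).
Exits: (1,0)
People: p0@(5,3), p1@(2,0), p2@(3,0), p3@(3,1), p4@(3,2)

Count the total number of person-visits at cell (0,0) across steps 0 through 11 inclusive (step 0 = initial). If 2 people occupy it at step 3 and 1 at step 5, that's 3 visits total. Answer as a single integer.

Step 0: p0@(5,3) p1@(2,0) p2@(3,0) p3@(3,1) p4@(3,2) -> at (0,0): 0 [-], cum=0
Step 1: p0@(4,3) p1@ESC p2@(2,0) p3@(2,1) p4@(2,2) -> at (0,0): 0 [-], cum=0
Step 2: p0@(3,3) p1@ESC p2@ESC p3@(1,1) p4@(1,2) -> at (0,0): 0 [-], cum=0
Step 3: p0@(2,3) p1@ESC p2@ESC p3@ESC p4@(1,1) -> at (0,0): 0 [-], cum=0
Step 4: p0@(1,3) p1@ESC p2@ESC p3@ESC p4@ESC -> at (0,0): 0 [-], cum=0
Step 5: p0@(1,2) p1@ESC p2@ESC p3@ESC p4@ESC -> at (0,0): 0 [-], cum=0
Step 6: p0@(1,1) p1@ESC p2@ESC p3@ESC p4@ESC -> at (0,0): 0 [-], cum=0
Step 7: p0@ESC p1@ESC p2@ESC p3@ESC p4@ESC -> at (0,0): 0 [-], cum=0
Total visits = 0

Answer: 0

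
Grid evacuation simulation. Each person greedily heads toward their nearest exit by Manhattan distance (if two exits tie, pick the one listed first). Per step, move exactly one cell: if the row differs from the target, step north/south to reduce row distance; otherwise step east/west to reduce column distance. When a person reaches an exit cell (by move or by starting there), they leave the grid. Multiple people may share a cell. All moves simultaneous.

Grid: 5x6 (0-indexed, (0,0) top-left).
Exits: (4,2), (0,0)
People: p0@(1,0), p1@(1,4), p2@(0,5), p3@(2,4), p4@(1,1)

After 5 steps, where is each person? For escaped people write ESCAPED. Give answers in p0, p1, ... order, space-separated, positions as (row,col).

Step 1: p0:(1,0)->(0,0)->EXIT | p1:(1,4)->(2,4) | p2:(0,5)->(0,4) | p3:(2,4)->(3,4) | p4:(1,1)->(0,1)
Step 2: p0:escaped | p1:(2,4)->(3,4) | p2:(0,4)->(0,3) | p3:(3,4)->(4,4) | p4:(0,1)->(0,0)->EXIT
Step 3: p0:escaped | p1:(3,4)->(4,4) | p2:(0,3)->(0,2) | p3:(4,4)->(4,3) | p4:escaped
Step 4: p0:escaped | p1:(4,4)->(4,3) | p2:(0,2)->(0,1) | p3:(4,3)->(4,2)->EXIT | p4:escaped
Step 5: p0:escaped | p1:(4,3)->(4,2)->EXIT | p2:(0,1)->(0,0)->EXIT | p3:escaped | p4:escaped

ESCAPED ESCAPED ESCAPED ESCAPED ESCAPED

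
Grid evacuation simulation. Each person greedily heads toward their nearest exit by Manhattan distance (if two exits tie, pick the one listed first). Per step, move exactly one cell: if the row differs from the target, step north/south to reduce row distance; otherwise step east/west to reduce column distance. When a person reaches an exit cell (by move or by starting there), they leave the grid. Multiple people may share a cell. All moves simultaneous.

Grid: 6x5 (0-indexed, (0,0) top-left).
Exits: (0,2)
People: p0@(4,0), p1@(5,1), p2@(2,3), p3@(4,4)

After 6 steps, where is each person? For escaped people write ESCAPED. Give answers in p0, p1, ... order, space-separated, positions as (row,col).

Step 1: p0:(4,0)->(3,0) | p1:(5,1)->(4,1) | p2:(2,3)->(1,3) | p3:(4,4)->(3,4)
Step 2: p0:(3,0)->(2,0) | p1:(4,1)->(3,1) | p2:(1,3)->(0,3) | p3:(3,4)->(2,4)
Step 3: p0:(2,0)->(1,0) | p1:(3,1)->(2,1) | p2:(0,3)->(0,2)->EXIT | p3:(2,4)->(1,4)
Step 4: p0:(1,0)->(0,0) | p1:(2,1)->(1,1) | p2:escaped | p3:(1,4)->(0,4)
Step 5: p0:(0,0)->(0,1) | p1:(1,1)->(0,1) | p2:escaped | p3:(0,4)->(0,3)
Step 6: p0:(0,1)->(0,2)->EXIT | p1:(0,1)->(0,2)->EXIT | p2:escaped | p3:(0,3)->(0,2)->EXIT

ESCAPED ESCAPED ESCAPED ESCAPED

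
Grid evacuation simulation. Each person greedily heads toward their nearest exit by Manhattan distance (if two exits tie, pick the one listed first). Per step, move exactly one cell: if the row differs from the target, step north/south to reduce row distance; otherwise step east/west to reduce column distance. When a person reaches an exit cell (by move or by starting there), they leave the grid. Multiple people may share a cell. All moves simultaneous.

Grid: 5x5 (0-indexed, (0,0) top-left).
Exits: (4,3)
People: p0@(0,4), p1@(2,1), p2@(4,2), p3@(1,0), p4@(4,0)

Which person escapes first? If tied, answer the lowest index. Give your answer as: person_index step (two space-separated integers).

Step 1: p0:(0,4)->(1,4) | p1:(2,1)->(3,1) | p2:(4,2)->(4,3)->EXIT | p3:(1,0)->(2,0) | p4:(4,0)->(4,1)
Step 2: p0:(1,4)->(2,4) | p1:(3,1)->(4,1) | p2:escaped | p3:(2,0)->(3,0) | p4:(4,1)->(4,2)
Step 3: p0:(2,4)->(3,4) | p1:(4,1)->(4,2) | p2:escaped | p3:(3,0)->(4,0) | p4:(4,2)->(4,3)->EXIT
Step 4: p0:(3,4)->(4,4) | p1:(4,2)->(4,3)->EXIT | p2:escaped | p3:(4,0)->(4,1) | p4:escaped
Step 5: p0:(4,4)->(4,3)->EXIT | p1:escaped | p2:escaped | p3:(4,1)->(4,2) | p4:escaped
Step 6: p0:escaped | p1:escaped | p2:escaped | p3:(4,2)->(4,3)->EXIT | p4:escaped
Exit steps: [5, 4, 1, 6, 3]
First to escape: p2 at step 1

Answer: 2 1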